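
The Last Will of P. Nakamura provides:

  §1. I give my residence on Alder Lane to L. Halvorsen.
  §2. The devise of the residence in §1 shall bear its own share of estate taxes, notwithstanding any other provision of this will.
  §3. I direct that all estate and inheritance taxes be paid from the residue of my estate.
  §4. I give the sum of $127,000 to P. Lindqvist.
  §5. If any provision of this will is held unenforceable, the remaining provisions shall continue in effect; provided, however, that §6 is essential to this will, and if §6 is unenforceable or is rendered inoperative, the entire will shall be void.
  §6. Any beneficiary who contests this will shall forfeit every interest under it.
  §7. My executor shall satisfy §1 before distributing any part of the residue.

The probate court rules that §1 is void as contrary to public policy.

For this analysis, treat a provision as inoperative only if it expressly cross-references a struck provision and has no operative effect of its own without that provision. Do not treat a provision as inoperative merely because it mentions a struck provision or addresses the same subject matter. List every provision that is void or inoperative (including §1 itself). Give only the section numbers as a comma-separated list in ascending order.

§1 is struck. §2 has no operative effect of its own apart from §1 and is therefore inoperative. §7 merely fixes the priority direction for §1; with §1 gone it has nothing to operate on and falls away. §5 makes §6 an essential term, but §6 is unaffected, so the severability proviso in §5 preserves the remaining provisions. §3, §4, §5, and §6 remain in effect.

1, 2, 7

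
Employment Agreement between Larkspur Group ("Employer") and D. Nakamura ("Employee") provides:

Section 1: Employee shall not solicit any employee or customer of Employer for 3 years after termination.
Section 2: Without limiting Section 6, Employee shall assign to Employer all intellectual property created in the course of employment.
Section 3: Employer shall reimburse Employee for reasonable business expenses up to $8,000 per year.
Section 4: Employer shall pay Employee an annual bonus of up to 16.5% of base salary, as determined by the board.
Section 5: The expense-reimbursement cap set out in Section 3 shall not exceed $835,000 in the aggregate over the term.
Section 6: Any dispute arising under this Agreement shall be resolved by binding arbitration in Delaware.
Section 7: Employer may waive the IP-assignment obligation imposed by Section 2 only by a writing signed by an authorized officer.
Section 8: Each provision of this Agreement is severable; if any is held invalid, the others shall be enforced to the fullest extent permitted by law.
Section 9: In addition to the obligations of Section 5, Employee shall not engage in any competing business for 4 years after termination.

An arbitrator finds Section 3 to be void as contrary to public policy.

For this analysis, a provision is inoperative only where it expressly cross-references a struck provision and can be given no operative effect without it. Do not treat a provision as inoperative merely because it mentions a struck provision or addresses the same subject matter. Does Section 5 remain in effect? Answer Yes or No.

No

Section 3 is struck. Section 5 does nothing except set the aggregate cap on the expense-reimbursement cap by reference to Section 3; with Section 3 gone it has no independent effect and is inoperative. Section 9 mentions Section 5 but its own obligation stands independently of Section 5, so Section 9 is not affected. Section 8 is a severability clause and preserves every provision that can still be given independent effect. That leaves Section 1, Section 2, Section 4, Section 6, Section 7, Section 8, and Section 9 in effect. Section 5 is among the inoperative provisions, so the answer is no.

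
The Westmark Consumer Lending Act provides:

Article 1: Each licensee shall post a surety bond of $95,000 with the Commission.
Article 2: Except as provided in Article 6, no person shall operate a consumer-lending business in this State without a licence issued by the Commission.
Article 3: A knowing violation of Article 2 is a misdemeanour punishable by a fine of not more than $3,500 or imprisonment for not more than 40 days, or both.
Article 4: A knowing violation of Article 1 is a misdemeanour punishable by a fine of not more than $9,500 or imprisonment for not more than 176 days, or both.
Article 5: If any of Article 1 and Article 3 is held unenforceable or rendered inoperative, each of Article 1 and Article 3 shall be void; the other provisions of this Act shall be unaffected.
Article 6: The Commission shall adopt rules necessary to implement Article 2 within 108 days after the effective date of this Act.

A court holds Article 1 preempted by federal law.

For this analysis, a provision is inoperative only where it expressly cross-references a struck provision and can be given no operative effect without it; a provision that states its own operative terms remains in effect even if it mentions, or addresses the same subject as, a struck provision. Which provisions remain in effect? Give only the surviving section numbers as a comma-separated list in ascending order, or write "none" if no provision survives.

2, 5, 6

Article 1 is struck. Article 4 has no operative effect of its own apart from Article 1 and is therefore inoperative. Article 5 declares Article 1 and Article 3 mutually dependent; since one of them has fallen, all of them are of no effect. That brings down Article 3 as well. The remainder continues in force under Article 5. Article 2, Article 5, and Article 6 remain in effect.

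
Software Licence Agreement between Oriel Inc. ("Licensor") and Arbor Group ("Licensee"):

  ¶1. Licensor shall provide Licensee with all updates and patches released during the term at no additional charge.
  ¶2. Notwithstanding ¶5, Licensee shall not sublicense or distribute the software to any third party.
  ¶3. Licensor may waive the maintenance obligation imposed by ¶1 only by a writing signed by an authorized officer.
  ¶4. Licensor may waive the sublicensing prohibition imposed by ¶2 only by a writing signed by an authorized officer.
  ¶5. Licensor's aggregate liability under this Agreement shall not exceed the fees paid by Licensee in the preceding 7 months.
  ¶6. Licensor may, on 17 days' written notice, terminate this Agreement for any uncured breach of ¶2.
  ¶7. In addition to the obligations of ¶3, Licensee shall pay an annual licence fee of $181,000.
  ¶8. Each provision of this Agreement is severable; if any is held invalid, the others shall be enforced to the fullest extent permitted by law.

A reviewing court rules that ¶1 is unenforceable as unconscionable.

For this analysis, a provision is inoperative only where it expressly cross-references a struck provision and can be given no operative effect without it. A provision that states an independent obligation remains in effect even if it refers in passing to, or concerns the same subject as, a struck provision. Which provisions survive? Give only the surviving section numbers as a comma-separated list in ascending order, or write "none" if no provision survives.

2, 4, 5, 6, 7, 8

¶1 is struck. ¶3 operates only by reference to ¶1, so it falls with ¶1. Although ¶7 refers to ¶3, its operative terms do not depend on ¶3, so it remains in effect. Under the severability clause in ¶8, the remaining provisions continue in force. That leaves ¶2, ¶4, ¶5, ¶6, ¶7, and ¶8 in effect.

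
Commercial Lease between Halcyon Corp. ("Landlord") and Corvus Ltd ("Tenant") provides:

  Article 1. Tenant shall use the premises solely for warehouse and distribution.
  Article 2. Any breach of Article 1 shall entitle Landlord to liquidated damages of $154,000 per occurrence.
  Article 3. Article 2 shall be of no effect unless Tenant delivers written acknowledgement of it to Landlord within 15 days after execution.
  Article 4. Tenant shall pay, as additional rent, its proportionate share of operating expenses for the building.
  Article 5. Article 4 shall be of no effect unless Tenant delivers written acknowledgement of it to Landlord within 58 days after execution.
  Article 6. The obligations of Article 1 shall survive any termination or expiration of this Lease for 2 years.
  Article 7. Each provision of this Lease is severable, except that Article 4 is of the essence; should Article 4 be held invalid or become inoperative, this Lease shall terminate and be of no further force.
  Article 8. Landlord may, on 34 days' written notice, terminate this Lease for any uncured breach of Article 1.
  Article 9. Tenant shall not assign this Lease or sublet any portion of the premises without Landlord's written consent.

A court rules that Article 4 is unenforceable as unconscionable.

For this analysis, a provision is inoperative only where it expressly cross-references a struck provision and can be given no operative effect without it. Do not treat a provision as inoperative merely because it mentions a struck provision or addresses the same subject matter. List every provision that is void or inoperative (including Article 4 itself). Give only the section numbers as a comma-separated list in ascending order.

1, 2, 3, 4, 5, 6, 7, 8, 9

Article 4 is struck. Article 5 operates only by reference to Article 4, so it falls with Article 4. Article 7 makes Article 4 an essential term, and Article 4 is the provision held invalid; under Article 7, the entire Lease is therefore void. No provision of the Lease survives.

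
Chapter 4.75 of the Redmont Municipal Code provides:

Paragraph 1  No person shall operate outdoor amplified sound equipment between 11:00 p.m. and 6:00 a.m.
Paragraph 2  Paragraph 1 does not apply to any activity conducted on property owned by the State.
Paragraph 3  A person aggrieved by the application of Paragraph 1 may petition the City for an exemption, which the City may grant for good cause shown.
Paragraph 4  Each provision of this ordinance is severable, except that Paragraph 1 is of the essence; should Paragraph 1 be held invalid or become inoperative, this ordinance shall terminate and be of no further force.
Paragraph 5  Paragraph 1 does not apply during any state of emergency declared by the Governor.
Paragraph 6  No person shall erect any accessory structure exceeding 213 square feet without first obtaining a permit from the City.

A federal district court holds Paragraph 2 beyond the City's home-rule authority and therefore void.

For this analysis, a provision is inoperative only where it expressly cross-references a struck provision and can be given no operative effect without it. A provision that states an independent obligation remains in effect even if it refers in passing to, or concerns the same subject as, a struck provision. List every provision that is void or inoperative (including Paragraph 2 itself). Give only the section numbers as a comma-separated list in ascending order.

2

Paragraph 2 is struck. No other provision's operative terms depend on Paragraph 2. Paragraph 4 makes Paragraph 1 an essential term, but Paragraph 1 is unaffected, so the severability proviso in Paragraph 4 preserves the remaining provisions. Paragraph 1, Paragraph 3, Paragraph 4, Paragraph 5, and Paragraph 6 remain in effect.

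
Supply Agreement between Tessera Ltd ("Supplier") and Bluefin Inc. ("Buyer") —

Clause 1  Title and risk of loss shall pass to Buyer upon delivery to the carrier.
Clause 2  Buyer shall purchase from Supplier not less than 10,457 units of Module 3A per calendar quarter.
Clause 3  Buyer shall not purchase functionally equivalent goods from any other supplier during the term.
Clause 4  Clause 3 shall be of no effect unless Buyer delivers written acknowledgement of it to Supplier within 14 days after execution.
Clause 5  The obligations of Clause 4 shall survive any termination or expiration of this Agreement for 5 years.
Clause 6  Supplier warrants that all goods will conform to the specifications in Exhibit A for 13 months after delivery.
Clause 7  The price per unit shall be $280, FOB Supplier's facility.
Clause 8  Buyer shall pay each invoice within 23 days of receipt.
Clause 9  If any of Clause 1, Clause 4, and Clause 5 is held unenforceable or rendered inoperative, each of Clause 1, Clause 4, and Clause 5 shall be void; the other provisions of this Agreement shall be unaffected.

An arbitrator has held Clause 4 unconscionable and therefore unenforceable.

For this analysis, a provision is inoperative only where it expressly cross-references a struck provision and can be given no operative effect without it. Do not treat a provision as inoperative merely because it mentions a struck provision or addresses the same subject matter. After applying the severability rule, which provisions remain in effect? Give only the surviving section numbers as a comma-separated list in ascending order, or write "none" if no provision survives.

Clause 4 is struck. Clause 5 has no operative effect of its own apart from Clause 4 and is therefore inoperative. Clause 9 declares Clause 1, Clause 4, and Clause 5 mutually dependent; since one of them has fallen, all of them are of no effect. That brings down Clause 1 as well. The remainder continues in force under Clause 9. The provisions still in force are Clause 2, Clause 3, Clause 6, Clause 7, Clause 8, and Clause 9.

2, 3, 6, 7, 8, 9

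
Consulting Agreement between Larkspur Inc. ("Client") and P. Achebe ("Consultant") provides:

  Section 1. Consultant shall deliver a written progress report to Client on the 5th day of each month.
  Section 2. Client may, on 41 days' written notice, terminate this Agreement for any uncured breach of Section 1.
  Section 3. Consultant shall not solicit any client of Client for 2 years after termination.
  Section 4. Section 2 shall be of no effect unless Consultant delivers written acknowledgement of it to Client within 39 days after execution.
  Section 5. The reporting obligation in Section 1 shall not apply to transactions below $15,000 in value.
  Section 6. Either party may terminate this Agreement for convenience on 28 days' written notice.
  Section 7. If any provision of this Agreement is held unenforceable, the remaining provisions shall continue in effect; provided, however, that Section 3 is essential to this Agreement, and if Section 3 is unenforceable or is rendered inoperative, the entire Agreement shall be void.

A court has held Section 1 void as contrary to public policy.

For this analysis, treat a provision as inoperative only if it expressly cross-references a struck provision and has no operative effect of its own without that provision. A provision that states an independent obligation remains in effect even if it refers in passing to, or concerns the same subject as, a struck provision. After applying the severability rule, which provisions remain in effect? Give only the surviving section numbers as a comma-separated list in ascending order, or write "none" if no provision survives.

3, 6, 7

Section 1 is struck. Section 2 operates only by reference to Section 1, so it falls with Section 1. Section 5 has no operative effect of its own apart from Section 1 and is therefore inoperative. The only function of Section 4 is the acknowledgement condition for Section 2, so it cannot stand once Section 2 is removed. Section 7 makes Section 3 an essential term, but Section 3 is unaffected, so the severability proviso in Section 7 preserves the remaining provisions. That leaves Section 3, Section 6, and Section 7 in effect.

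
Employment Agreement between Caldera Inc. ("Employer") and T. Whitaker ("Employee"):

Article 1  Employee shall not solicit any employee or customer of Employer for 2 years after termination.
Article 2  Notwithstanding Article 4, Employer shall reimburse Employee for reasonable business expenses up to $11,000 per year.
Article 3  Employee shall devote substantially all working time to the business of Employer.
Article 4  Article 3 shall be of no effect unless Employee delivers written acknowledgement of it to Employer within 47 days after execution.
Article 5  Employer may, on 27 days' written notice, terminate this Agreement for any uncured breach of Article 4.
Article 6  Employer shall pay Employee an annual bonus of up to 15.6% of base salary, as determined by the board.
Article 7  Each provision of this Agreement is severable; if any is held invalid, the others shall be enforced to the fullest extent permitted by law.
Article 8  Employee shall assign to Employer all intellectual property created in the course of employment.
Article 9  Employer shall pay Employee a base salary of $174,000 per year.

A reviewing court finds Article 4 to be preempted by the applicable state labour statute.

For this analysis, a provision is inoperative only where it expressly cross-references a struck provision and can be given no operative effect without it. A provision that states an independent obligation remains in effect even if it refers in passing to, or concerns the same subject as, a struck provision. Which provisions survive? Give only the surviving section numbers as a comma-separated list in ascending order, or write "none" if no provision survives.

Article 4 is struck. Article 5 operates only by reference to Article 4, so it falls with Article 4. Although Article 2 refers to Article 4, its operative terms do not depend on Article 4, so it remains in effect. Under the severability clause in Article 7, the remaining provisions continue in force. The provisions still in force are Article 1, Article 2, Article 3, Article 6, Article 7, Article 8, and Article 9.

1, 2, 3, 6, 7, 8, 9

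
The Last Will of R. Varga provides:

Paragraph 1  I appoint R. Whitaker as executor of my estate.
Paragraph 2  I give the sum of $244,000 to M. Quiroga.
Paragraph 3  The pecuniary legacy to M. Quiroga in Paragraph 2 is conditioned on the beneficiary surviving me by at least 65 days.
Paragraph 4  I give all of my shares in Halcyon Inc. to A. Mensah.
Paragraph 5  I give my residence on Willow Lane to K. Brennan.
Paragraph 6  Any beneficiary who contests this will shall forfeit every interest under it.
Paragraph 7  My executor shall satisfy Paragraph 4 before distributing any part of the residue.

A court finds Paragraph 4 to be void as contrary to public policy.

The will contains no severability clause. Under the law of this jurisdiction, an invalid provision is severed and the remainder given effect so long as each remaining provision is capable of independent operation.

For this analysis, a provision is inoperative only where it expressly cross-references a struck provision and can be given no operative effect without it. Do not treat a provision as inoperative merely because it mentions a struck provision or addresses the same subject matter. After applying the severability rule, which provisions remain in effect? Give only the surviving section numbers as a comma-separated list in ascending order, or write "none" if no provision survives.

1, 2, 3, 5, 6

Paragraph 4 is struck. The only function of Paragraph 7 is the priority direction for Paragraph 4, so it cannot stand once Paragraph 4 is removed. With no severability clause, the stated default rule severs what cannot stand and enforces each remaining provision that can operate on its own. Paragraph 1, Paragraph 2, Paragraph 3, Paragraph 5, and Paragraph 6 remain in effect.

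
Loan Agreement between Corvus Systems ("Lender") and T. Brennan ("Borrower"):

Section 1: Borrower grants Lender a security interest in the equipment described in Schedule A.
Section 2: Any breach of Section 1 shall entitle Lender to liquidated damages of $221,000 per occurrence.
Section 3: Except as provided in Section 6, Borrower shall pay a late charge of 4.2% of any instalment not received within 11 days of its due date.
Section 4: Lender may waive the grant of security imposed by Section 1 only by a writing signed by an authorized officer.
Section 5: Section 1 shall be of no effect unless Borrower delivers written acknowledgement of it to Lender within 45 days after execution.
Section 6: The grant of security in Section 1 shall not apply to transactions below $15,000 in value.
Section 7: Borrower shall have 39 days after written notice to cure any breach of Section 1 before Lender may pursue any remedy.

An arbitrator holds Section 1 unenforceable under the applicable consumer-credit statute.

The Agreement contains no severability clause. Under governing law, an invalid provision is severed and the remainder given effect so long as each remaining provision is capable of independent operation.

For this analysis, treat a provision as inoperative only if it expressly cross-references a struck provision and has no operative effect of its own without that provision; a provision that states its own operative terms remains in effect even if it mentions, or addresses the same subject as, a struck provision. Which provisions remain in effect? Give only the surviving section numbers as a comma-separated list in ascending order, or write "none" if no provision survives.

Section 1 is struck. The whole of Section 2 is the liquidated-damages amount, defined by reference to Section 1, so Section 2 cannot stand once Section 1 is removed. Section 4 merely fixes the waiver condition for Section 1; with Section 1 gone it has nothing to operate on and falls away. Section 5 has no operative effect of its own apart from Section 1 and is therefore inoperative. Section 6 has no operative effect of its own apart from Section 1 and is therefore inoperative. Section 7 operates only by reference to Section 1, so it falls with Section 1. Although Section 3 refers to Section 6, its operative terms do not depend on Section 6, so it remains in effect. With no severability clause, the stated default rule severs what cannot stand and enforces each remaining provision that can operate on its own. Only Section 3 remains in effect.

3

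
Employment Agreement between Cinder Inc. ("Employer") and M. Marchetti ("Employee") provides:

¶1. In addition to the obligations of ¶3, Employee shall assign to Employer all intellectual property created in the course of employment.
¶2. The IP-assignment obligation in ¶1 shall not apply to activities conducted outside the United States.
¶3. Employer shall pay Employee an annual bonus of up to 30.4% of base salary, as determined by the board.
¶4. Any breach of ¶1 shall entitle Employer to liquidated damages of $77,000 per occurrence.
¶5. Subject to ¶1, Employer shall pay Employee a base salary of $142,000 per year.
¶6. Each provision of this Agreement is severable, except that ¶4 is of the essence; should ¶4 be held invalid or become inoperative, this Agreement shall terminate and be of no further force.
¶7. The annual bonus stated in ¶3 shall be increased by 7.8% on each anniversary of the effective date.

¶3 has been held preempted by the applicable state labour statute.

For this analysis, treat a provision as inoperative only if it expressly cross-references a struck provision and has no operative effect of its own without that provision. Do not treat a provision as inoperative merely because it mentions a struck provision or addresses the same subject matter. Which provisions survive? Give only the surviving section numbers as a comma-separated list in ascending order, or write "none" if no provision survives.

1, 2, 4, 5, 6

¶3 is struck. ¶7 does nothing except set the escalation of the annual bonus by reference to ¶3; with ¶3 gone it has no independent effect and is inoperative. Although ¶1 refers to ¶3, its operative terms do not depend on ¶3, so it remains in effect. ¶6 makes ¶4 an essential term, but ¶4 is unaffected, so the severability proviso in ¶6 preserves the remaining provisions. ¶1, ¶2, ¶4, ¶5, and ¶6 remain in effect.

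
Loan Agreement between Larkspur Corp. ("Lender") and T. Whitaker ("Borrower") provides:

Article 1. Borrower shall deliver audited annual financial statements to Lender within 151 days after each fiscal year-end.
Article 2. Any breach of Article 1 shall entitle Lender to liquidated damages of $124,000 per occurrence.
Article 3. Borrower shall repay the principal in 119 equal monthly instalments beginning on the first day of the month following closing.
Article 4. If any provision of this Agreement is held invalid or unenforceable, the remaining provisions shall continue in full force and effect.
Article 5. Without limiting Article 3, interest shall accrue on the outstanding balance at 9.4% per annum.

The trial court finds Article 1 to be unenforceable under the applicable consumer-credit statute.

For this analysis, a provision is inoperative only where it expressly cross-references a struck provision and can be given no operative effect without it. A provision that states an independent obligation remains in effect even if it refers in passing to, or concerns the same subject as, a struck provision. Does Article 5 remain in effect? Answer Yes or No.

Yes

Article 1 is struck. Article 2 has no operative effect of its own apart from Article 1 and is therefore inoperative. Article 4 is a severability clause and preserves every provision that can still be given independent effect. That leaves Article 3, Article 4, and Article 5 in effect. Article 5 is among the surviving provisions, so the answer is yes.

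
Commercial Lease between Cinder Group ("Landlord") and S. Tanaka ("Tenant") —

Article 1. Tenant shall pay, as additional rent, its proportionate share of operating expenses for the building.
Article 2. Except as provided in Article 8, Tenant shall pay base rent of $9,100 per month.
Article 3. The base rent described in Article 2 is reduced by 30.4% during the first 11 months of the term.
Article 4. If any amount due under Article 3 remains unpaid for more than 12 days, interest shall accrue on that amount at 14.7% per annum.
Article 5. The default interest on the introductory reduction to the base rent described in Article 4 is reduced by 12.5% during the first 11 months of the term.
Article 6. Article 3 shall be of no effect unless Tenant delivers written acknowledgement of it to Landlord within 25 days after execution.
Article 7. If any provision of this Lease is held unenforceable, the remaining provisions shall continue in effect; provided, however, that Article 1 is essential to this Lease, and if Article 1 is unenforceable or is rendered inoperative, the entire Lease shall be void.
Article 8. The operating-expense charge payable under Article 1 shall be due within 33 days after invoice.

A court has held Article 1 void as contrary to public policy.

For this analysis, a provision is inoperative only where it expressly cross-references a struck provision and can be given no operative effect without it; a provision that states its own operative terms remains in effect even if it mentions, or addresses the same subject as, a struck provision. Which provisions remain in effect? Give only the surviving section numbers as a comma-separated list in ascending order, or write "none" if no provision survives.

Article 1 is struck. Article 8 operates only by reference to Article 1, so it falls with Article 1. Article 7 makes Article 1 an essential term, and Article 1 is the provision held invalid; under Article 7, the entire Lease is therefore void. No provision of the Lease survives.

none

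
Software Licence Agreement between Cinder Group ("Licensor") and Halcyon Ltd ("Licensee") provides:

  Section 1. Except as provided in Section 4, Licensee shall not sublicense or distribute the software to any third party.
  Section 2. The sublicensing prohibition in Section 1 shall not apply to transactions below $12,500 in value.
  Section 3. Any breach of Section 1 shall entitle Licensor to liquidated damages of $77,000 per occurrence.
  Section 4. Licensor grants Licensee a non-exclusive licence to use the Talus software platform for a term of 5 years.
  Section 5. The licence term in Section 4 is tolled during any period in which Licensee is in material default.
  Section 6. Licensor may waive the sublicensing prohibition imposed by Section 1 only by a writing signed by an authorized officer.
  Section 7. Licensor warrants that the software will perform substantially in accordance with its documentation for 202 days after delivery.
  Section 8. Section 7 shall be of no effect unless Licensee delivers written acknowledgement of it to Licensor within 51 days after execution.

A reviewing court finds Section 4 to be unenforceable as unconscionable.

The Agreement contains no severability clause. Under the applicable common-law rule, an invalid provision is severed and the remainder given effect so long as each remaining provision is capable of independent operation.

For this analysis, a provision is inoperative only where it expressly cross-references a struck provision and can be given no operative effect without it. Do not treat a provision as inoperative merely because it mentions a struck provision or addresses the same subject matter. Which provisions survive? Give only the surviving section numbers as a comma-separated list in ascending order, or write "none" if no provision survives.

Section 4 is struck. Section 5 does nothing except set the tolling of the licence term by reference to Section 4; with Section 4 gone it has no independent effect and is inoperative. Section 1 mentions Section 4 but its own obligation stands independently of Section 4, so Section 1 is not affected. Under the stated default rule, only provisions that cannot operate independently fall away; the rest are enforced. That leaves Section 1, Section 2, Section 3, Section 6, Section 7, and Section 8 in effect.

1, 2, 3, 6, 7, 8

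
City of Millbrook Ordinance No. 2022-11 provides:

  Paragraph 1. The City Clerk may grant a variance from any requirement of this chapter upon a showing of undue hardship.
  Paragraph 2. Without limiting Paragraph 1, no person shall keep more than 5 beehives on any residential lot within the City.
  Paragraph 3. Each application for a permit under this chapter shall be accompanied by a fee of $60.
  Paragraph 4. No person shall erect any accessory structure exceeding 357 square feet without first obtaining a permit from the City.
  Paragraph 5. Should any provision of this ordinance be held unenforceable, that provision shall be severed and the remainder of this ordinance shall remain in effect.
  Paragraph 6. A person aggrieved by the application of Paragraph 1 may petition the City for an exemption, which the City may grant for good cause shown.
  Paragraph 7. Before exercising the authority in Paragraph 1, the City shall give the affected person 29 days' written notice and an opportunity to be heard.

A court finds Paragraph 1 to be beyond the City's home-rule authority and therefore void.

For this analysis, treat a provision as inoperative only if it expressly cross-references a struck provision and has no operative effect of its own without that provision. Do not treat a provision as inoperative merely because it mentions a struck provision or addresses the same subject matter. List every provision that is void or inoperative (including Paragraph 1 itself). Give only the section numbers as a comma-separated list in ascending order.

1, 6, 7

Paragraph 1 is struck. Paragraph 6 has no operative effect of its own apart from Paragraph 1 and is therefore inoperative. Paragraph 7 has no operative effect of its own apart from Paragraph 1 and is therefore inoperative. Although Paragraph 2 refers to Paragraph 1, its operative terms do not depend on Paragraph 1, so it remains in effect. Under the severability clause in Paragraph 5, the remaining provisions continue in force. That leaves Paragraph 2, Paragraph 3, Paragraph 4, and Paragraph 5 in effect.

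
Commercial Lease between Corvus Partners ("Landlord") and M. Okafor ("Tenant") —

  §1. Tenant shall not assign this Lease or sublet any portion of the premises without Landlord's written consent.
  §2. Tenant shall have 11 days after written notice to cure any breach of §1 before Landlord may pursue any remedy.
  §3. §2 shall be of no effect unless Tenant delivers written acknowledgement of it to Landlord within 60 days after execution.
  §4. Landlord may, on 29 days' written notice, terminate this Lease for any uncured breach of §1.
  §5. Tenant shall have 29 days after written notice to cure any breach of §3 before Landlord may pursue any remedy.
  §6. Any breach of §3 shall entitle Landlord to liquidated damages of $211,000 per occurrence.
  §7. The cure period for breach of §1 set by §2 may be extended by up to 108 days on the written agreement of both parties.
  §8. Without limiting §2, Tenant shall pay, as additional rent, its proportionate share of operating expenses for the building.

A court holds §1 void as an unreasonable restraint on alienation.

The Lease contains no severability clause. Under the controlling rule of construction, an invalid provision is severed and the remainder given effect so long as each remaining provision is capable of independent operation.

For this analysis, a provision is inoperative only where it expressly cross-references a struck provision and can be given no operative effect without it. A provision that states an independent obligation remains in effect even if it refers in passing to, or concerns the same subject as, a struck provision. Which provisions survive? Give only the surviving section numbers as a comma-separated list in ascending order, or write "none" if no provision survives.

§1 is struck. The only function of §2 is the cure period for breach of §1, so it cannot stand once §1 is removed. §4 merely fixes the termination right for breach of §1; with §1 gone it has nothing to operate on and falls away. §3 merely fixes the acknowledgement condition for §2; with §2 gone it has nothing to operate on and falls away. §7 does nothing except set the extension of the cure period for breach of §1 by reference to §2; with §2 gone it has no independent effect and is inoperative. §5 has no operative effect of its own apart from §3 and is therefore inoperative. §6 operates only by reference to §3, so it falls with §3. Although §8 refers to §2, its operative terms do not depend on §2, so it remains in effect. With no severability clause, the stated default rule severs what cannot stand and enforces each remaining provision that can operate on its own. Only §8 remains in effect.

8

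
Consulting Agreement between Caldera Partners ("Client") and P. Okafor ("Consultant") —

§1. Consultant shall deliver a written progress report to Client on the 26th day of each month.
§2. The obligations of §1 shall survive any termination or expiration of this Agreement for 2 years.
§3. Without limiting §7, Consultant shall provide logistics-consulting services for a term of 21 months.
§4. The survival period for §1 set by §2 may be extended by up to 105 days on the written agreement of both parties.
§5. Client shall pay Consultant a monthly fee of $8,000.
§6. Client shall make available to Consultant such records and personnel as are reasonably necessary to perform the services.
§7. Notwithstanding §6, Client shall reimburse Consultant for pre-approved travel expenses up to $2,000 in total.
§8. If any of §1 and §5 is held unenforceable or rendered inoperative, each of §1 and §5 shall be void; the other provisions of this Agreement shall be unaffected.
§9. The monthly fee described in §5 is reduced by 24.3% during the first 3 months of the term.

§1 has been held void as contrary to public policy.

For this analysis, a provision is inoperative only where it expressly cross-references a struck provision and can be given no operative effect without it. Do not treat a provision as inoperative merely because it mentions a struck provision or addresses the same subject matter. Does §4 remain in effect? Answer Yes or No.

§1 is struck. §2 operates only by reference to §1, so it falls with §1. §4 has no operative effect of its own apart from §2 and is therefore inoperative. §8 declares §1 and §5 mutually dependent; since one of them has fallen, all of them are of no effect. That brings down §5 as well. §9 in turn depends solely on a provision now struck and likewise falls. The remainder continues in force under §8. §3, §6, §7, and §8 remain in effect. §4 is among the inoperative provisions, so the answer is no.

No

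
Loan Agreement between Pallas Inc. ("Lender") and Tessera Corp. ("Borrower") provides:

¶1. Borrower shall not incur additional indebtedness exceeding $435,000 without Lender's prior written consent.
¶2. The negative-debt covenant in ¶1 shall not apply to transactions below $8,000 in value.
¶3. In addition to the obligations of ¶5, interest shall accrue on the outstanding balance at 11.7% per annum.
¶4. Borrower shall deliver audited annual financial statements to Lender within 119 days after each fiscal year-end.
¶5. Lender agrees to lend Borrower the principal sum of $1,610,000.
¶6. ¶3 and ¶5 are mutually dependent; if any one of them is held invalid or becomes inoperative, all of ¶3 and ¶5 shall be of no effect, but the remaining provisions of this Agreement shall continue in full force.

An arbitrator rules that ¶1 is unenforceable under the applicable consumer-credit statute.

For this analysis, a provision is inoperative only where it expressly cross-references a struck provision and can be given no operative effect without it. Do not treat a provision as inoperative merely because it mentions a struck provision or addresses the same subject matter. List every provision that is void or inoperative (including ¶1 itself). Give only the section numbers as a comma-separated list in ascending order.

¶1 is struck. ¶2 operates only by reference to ¶1, so it falls with ¶1. ¶6 ties ¶3 and ¶5 together, but none of those is affected here; the remaining provisions continue in force under ¶6. ¶3, ¶4, ¶5, and ¶6 remain in effect.

1, 2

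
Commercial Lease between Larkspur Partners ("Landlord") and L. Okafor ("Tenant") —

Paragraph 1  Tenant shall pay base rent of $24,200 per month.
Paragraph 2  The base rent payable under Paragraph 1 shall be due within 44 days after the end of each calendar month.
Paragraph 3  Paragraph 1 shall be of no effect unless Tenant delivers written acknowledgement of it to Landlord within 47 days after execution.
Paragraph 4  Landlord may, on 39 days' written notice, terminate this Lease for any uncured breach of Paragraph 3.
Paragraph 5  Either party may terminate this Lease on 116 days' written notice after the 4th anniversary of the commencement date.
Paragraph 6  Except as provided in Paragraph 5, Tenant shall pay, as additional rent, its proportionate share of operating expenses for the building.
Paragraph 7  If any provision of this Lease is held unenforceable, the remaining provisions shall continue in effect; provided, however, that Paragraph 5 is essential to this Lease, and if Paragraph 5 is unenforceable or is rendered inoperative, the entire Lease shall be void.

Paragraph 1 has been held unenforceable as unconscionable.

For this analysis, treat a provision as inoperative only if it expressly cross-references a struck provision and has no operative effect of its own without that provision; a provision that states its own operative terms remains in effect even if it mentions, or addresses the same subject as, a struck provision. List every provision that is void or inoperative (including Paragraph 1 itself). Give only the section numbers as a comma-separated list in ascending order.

Paragraph 1 is struck. Paragraph 2 does nothing except set the payment deadline for the base rent by reference to Paragraph 1; with Paragraph 1 gone it has no independent effect and is inoperative. The only function of Paragraph 3 is the acknowledgement condition for Paragraph 1, so it cannot stand once Paragraph 1 is removed. The only function of Paragraph 4 is the termination right for breach of Paragraph 3, so it cannot stand once Paragraph 3 is removed. Paragraph 7 makes Paragraph 5 an essential term, but Paragraph 5 is unaffected, so the severability proviso in Paragraph 7 preserves the remaining provisions. That leaves Paragraph 5, Paragraph 6, and Paragraph 7 in effect.

1, 2, 3, 4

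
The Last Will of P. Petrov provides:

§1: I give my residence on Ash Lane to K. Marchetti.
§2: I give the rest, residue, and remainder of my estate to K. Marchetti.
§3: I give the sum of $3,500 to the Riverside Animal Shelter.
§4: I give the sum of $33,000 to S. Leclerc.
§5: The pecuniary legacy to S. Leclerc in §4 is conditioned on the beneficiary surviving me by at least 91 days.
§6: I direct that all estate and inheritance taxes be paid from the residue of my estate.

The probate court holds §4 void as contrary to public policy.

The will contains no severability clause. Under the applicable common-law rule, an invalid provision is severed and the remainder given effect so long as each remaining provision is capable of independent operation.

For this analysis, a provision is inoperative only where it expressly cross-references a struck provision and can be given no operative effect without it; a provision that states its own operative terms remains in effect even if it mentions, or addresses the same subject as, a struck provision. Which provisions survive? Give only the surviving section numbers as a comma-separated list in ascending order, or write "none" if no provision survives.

§4 is struck. §5 operates only by reference to §4, so it falls with §4. Under the stated default rule, only provisions that cannot operate independently fall away; the rest are enforced. §1, §2, §3, and §6 remain in effect.

1, 2, 3, 6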